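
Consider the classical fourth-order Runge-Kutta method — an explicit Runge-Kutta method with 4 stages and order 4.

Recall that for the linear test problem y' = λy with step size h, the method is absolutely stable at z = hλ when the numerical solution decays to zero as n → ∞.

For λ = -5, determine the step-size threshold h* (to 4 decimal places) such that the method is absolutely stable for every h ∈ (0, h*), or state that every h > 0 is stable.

(-2.7853,0); λ=-5 ⇒ h* = 0.5571.

On y'=λy, z=hλ:
  order 4, 4-stage ⇒ R(z)=1+z+z^2/2+z^3/6+z^4/24
  (e.g. R(-1.5)=0.27344, |R|=0.27344)

Boundary: |R(x)|=1, x<0.
x=-1.5: |R|=0.2734
|R(-2.77)|=0.9772 |R(-2.45)|=0.6015 |R(-2.21)|=0.4270
Bisect:
  x_lo=-3.3186 |R|=2.1503  x_hi=-0.1011 |R|=0.9038
  mid=-1.70987 |R|=0.27494 →hi
  mid=-2.51424 |R|=0.66255 →hi
  mid=-2.91643 |R|=1.21639 →lo
  mid=-2.71534 |R|=0.89955 →hi
  mid=-2.81588 |R|=1.04710 →lo
  mid=-2.76561 |R|=0.97072 →hi
  mid=-2.79074 |R|=1.00825 →lo
  mid=-2.77818 |R|=0.98932 →hi
  mid=-2.78446 |R|=0.99875 →hi
  mid=-2.78760 |R|=1.00349 →lo
  ...
  [-2.78544,-2.78525] ⇒ x*=-2.7853
Interval (-2.7853, 0).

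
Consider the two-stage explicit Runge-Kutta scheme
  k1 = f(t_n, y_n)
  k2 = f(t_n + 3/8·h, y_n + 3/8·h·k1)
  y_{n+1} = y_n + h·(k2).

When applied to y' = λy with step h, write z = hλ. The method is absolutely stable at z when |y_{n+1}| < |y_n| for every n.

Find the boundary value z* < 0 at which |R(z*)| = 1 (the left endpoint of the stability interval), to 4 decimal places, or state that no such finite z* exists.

Set f=λy, z=hλ:
  k1=λy_n ⇒ h·k1=z·y_n;  k2=λ(1+3/8z)y_n ⇒ h·k2=z(1+3/8z)y_n
  y_{n+1}/y_n = 1 + z(1+3/8z) = 1 + z + 3/8z²
  R(z) = 1 + z + 3/8z².

Solve |R(x)|<1 on ℝ⁻.
x=-0.96: |R|=0.3856
R=1: x+3/8x²=0 ⇒ x=−8/3=-2.6667; min R=1−1/(4·3/8)=0.3333>−1
Confirm numerically:
  x=-2.463: |R|=0.81189 <1
  x=-2.153: |R|=0.58528 <1
  x=-2.025: |R|=0.51273 <1
  x=-1.363: |R|=0.33366 <1
  x=-3.058: |R|=1.44876 >1
  x=-2.975: |R|=1.34398 >1
Stable set (-2.6667, 0).

left endpoint -2.6667.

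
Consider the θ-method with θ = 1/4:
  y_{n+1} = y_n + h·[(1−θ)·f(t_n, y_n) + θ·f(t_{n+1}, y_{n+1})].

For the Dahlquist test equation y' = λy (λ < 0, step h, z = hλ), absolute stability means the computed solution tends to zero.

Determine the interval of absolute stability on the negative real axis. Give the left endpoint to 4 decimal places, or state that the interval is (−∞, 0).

On y'=λy, z=hλ:
  y_{n+1} = y_n + z·[3/4·y_n + 1/4·y_{n+1}] ⇒ (1 − 1/4z)y_{n+1} = (1 + 3/4z)y_n
  R(z) = (1 + 3/4z)/(1 − 1/4z).

Boundary: |R(x)|=1, x<0.
x=-0.64: |R|=0.4483
R=−1: 1+3/4x = −1+1/4x ⇒ -1/2x=2 ⇒ x=2/(-1/2)=-4.0000
Confirm numerically:
  x=-3.447: |R|=0.85148 <1
  x=-2.016: |R|=0.34043 <1
  x=-1.856: |R|=0.26776 <1
  x=-4.190: |R|=1.04640 >1
  x=-4.177: |R|=1.04329 >1
Stable set (-4.0000, 0).

(-4.0000, 0).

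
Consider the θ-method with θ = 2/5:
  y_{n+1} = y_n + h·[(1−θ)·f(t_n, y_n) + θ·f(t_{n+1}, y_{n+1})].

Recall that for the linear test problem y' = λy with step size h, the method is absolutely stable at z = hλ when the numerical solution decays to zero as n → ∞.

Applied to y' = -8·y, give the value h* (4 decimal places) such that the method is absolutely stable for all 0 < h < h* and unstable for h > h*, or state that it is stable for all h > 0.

(-10.0000,0); λ=-8 ⇒ h* = (10)/8 = 1.2500.

Test eqn y'=λy, z=hλ:
  y_{n+1} = y_n + z·[3/5·y_n + 2/5·y_{n+1}] ⇒ (1 − 2/5z)y_{n+1} = (1 + 3/5z)y_n
  ⇒ R(z) = (1 + 3/5z)/(1 − 2/5z).

Need |R(x)|<1, x<0.
x=-1.79: |R|=0.0431
R=−1: 1+3/5x = −1+2/5x ⇒ -1/5x=2 ⇒ x=2/(-1/5)=-10.0000
Confirm numerically:
  x=-9.562: |R|=0.98184 <1
  x=-8.389: |R|=0.92603 <1
  x=-4.490: |R|=0.60587 <1
  x=-4.096: |R|=0.55246 <1
  x=-10.296: |R|=1.01157 >1
  x=-10.129: |R|=1.00511 >1
  x=-10.047: |R|=1.00187 >1
Interval (-10.0000, 0).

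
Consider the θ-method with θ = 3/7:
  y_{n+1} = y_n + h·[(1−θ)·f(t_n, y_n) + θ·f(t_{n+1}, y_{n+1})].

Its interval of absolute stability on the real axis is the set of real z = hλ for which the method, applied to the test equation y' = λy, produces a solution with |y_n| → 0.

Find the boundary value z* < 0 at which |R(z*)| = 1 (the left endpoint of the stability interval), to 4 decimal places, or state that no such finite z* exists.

Test eqn y'=λy, z=hλ:
  y_{n+1} = y_n + z·[4/7·y_n + 3/7·y_{n+1}] ⇒ (1 − 3/7z)y_{n+1} = (1 + 4/7z)y_n
  Hence R(z) = (1 + 4/7z)/(1 − 3/7z).

Find x<0 with |R(x)|<1.
x=-0.82: |R|=0.3932
R=−1: 1+4/7x = −1+3/7x ⇒ -1/7x=2 ⇒ x=2/(-1/7)=-14.0000
Confirm numerically:
  x=-12.815: |R|=0.97392 <1
  x=-12.100: |R|=0.95612 <1
  x=-10.366: |R|=0.90461 <1
  x=-7.513: |R|=0.78039 <1
  x=-14.546: |R|=1.01078 >1
  x=-14.329: |R|=1.00658 >1
  x=-14.030: |R|=1.00061 >1
Stable set (-14.0000, 0).

left endpoint -14.0000.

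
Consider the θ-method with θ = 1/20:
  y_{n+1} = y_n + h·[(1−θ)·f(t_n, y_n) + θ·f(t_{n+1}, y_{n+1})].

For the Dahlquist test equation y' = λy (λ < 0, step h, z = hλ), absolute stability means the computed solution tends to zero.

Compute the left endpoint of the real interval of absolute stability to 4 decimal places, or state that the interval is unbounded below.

With y'=λy (z=hλ):
  y_{n+1} = y_n + z·[19/20·y_n + 1/20·y_{n+1}] ⇒ (1 − 1/20z)y_{n+1} = (1 + 19/20z)y_n
  Hence R(z) = (1 + 19/20z)/(1 − 1/20z).

Find x<0 with |R(x)|<1.
x=-1.1: |R|=0.0427
R=−1: 1+19/20x = −1+1/20x ⇒ -9/10x=2 ⇒ x=2/(-9/10)=-2.2222
Confirm numerically:
  x=-2.193: |R|=0.97630 <1
  x=-1.858: |R|=0.70006 <1
  x=-1.582: |R|=0.46604 <1
  x=-1.034: |R|=0.01683 <1
  x=-2.541: |R|=1.25456 >1
  x=-2.524: |R|=1.24116 >1
Stable set (-2.2222, 0).

z* = -2.2222.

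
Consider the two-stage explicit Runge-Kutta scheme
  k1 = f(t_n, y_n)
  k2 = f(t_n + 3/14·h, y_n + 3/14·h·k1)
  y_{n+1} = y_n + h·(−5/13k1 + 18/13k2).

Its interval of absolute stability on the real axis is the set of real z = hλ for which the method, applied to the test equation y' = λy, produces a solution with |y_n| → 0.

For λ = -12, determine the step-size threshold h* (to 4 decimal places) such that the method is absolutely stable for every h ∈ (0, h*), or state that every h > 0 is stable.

(-3.3704,0); λ=-12 ⇒ h* = (91/27)/12 = 0.2809.

With y'=λy (z=hλ):
  k1=λy_n ⇒ h·k1=z·y_n;  k2=λ(1+3/14z)y_n ⇒ h·k2=z(1+3/14z)y_n
  y_{n+1}/y_n = 1 − 5/13z + 18/13z(1+3/14z) = 1 + z + 27/91z²
  Hence R(z) = 1 + z + 27/91z².

Boundary: |R(x)|=1, x<0.
x=-1.26: |R|=0.2110
R=1: x+27/91x²=0 ⇒ x=−91/27=-3.3704; min R=1−1/(4·27/91)=0.1574>−1
Confirm numerically:
  x=-2.939: |R|=0.62384 <1
  x=-2.929: |R|=0.61643 <1
  x=-2.872: |R|=0.57532 <1
  x=-1.457: |R|=0.17286 <1
  x=-3.826: |R|=1.51722 >1
  x=-3.681: |R|=1.33926 >1
Stable set (-3.3704, 0).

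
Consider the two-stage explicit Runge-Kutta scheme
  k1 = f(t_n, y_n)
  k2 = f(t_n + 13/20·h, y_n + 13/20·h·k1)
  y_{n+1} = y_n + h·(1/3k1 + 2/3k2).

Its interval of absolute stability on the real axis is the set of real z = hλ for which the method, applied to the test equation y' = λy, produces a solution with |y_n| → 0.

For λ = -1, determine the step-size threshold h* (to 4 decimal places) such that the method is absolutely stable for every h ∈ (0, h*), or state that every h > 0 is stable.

(-2.3077,0); λ=-1 ⇒ h* = (30/13)/1 = 2.3077.

Set f=λy, z=hλ:
  k1=λy_n ⇒ h·k1=z·y_n;  k2=λ(1+13/20z)y_n ⇒ h·k2=z(1+13/20z)y_n
  y_{n+1}/y_n = 1 + 1/3z + 2/3z(1+13/20z) = 1 + z + 13/30z²
  ⇒ R(z) = 1 + z + 13/30z².

Solve |R(x)|<1 on ℝ⁻.
x=-0.7: |R|=0.5123
R=1: x+13/30x²=0 ⇒ x=−30/13=-2.3077; min R=1−1/(4·13/30)=0.4231>−1
Confirm numerically:
  x=-1.897: |R|=0.66240 <1
  x=-1.565: |R|=0.49633 <1
  x=-1.427: |R|=0.45541 <1
  x=-2.653: |R|=1.39698 >1
  x=-2.582: |R|=1.30691 >1
  x=-2.328: |R|=1.02049 >1
Interval (-2.3077, 0).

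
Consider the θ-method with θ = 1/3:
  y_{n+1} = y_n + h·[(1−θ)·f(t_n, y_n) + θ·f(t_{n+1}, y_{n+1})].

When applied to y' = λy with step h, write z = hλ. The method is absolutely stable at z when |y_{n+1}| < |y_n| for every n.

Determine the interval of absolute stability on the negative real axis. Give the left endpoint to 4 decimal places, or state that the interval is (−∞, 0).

(-6.0000, 0).

Set f=λy, z=hλ:
  y_{n+1} = y_n + z·[2/3·y_n + 1/3·y_{n+1}] ⇒ (1 − 1/3z)y_{n+1} = (1 + 2/3z)y_n
  Hence R(z) = (1 + 2/3z)/(1 − 1/3z).

Solve |R(x)|<1 on ℝ⁻.
x=-1.14: |R|=0.1739
R=−1: 1+2/3x = −1+1/3x ⇒ -1/3x=2 ⇒ x=2/(-1/3)=-6.0000
Confirm numerically:
  x=-4.737: |R|=0.83676 <1
  x=-4.271: |R|=0.76221 <1
  x=-3.909: |R|=0.69735 <1
  x=-3.357: |R|=0.58424 <1
  x=-6.531: |R|=1.05571 >1
  x=-6.463: |R|=1.04893 >1
  x=-6.096: |R|=1.01055 >1
Stable set (-6.0000, 0).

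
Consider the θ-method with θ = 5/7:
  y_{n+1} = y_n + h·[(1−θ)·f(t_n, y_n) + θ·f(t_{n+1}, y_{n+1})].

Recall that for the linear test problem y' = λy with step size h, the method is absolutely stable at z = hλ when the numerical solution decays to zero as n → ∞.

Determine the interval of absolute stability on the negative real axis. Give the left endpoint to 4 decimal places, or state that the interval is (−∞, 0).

unbounded; (−∞, 0).

With y'=λy (z=hλ):
  y_{n+1} = y_n + z·[2/7·y_n + 5/7·y_{n+1}] ⇒ (1 − 5/7z)y_{n+1} = (1 + 2/7z)y_n
  ⇒ R(z) = (1 + 2/7z)/(1 − 5/7z).

Find x<0 with |R(x)|<1.
x=-0.65: |R|=0.5561
x=-2: |R|=0.1765
x=-10: |R|=0.2281
x=-100: |R|=0.3807
θ=5/7≥1/2 ⇒ |1+2/7x|<|1−5/7x| ∀x<0 ⇒ unbounded interval.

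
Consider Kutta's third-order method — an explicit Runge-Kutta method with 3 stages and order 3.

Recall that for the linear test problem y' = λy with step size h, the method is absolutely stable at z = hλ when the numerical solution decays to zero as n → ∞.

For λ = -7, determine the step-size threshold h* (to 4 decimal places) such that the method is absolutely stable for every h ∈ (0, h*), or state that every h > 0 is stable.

On y'=λy, z=hλ:
  order 3, 3-stage ⇒ R(z)=1+z+z^2/2+z^3/6
  (e.g. R(-0.34)=0.71125, |R|=0.71125)

Need |R(x)|<1, x<0.
x=-0.34: |R|=0.7112
|R(-1.73)|=0.0965 |R(-1.29)|=0.1843 |R(-0.89)|=0.3886
Bisect:
  x_lo=-2.9460 |R|=1.8679  x_hi=-0.0676 |R|=0.9346
  mid=-1.50681 |R|=0.05823 →hi
  mid=-2.22641 |R|=0.58730 →hi
  mid=-2.58620 |R|=1.12493 →lo
  mid=-2.40631 |R|=0.83336 →hi
  mid=-2.49625 |R|=0.97309 →hi
  mid=-2.54123 |R|=1.04745 →lo
  mid=-2.51874 |R|=1.00989 →lo
  mid=-2.50750 |R|=0.99139 →hi
  mid=-2.51312 |R|=1.00062 →lo
  mid=-2.51031 |R|=0.99600 →hi
  ...
  [-2.51277,-2.51259] ⇒ x*=-2.5127
Stable set (-2.5127, 0).

(-2.5127,0); λ=-7 ⇒ h* = 0.3590.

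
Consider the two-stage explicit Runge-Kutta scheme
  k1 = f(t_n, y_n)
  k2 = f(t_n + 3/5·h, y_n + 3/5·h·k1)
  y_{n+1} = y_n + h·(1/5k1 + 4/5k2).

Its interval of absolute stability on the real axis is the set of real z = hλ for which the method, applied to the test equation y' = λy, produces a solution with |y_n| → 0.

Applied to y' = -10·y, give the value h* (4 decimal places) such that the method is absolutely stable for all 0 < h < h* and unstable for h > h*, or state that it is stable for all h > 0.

On y'=λy, z=hλ:
  k1=λy_n ⇒ h·k1=z·y_n;  k2=λ(1+3/5z)y_n ⇒ h·k2=z(1+3/5z)y_n
  y_{n+1}/y_n = 1 + 1/5z + 4/5z(1+3/5z) = 1 + z + 12/25z²
  so R(z) = 1 + z + 12/25z².

Need |R(x)|<1, x<0.
x=-0.56: |R|=0.5905
R=1: x+12/25x²=0 ⇒ x=−25/12=-2.0833; min R=1−1/(4·12/25)=0.4792>−1
Confirm numerically:
  x=-1.648: |R|=0.65563 <1
  x=-1.559: |R|=0.60763 <1
  x=-1.205: |R|=0.49197 <1
  x=-0.986: |R|=0.48065 <1
  x=-2.641: |R|=1.70694 >1
  x=-2.476: |R|=1.46668 >1
  x=-2.467: |R|=1.45432 >1
So |R|<1 on (-2.0833, 0).

(-2.0833,0); λ=-10 ⇒ h* = (25/12)/10 = 0.2083.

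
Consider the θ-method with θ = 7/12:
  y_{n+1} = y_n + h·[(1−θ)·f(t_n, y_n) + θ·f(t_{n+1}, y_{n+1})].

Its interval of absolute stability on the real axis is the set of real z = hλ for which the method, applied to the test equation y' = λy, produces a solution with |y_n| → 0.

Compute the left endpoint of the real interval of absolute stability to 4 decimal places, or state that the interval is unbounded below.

Set f=λy, z=hλ:
  y_{n+1} = y_n + z·[5/12·y_n + 7/12·y_{n+1}] ⇒ (1 − 7/12z)y_{n+1} = (1 + 5/12z)y_n
  so R(z) = (1 + 5/12z)/(1 − 7/12z).

Find x<0 with |R(x)|<1.
x=-1.7: |R|=0.1464
x=-2: |R|=0.0769
x=-10: |R|=0.4634
x=-100: |R|=0.6854
θ=7/12≥1/2 ⇒ |1+5/12x|<|1−7/12x| ∀x<0 ⇒ interval (−∞,0).

(−∞, 0) — no finite endpoint.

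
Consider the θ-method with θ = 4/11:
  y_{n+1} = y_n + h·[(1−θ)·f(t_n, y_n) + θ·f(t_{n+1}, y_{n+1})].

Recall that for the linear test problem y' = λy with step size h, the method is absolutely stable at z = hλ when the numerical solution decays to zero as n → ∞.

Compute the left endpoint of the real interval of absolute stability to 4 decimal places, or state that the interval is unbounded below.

left endpoint -7.3333.

With y'=λy (z=hλ):
  y_{n+1} = y_n + z·[7/11·y_n + 4/11·y_{n+1}] ⇒ (1 − 4/11z)y_{n+1} = (1 + 7/11z)y_n
  R(z) = (1 + 7/11z)/(1 − 4/11z).

Solve |R(x)|<1 on ℝ⁻.
x=-1.77: |R|=0.0769
R=−1: 1+7/11x = −1+4/11x ⇒ -3/11x=2 ⇒ x=2/(-3/11)=-7.3333
Confirm numerically:
  x=-5.828: |R|=0.86838 <1
  x=-4.247: |R|=0.66918 <1
  x=-3.591: |R|=0.55736 <1
  x=-7.603: |R|=1.01954 >1
  x=-7.566: |R|=1.01692 >1
Interval (-7.3333, 0).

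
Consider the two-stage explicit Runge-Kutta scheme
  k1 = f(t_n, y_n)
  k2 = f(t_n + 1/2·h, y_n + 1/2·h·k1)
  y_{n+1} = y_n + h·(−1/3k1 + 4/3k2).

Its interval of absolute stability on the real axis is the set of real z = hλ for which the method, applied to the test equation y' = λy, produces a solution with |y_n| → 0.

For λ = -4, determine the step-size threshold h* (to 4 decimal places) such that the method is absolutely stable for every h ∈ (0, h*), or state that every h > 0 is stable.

Test eqn y'=λy, z=hλ:
  k1=λy_n ⇒ h·k1=z·y_n;  k2=λ(1+1/2z)y_n ⇒ h·k2=z(1+1/2z)y_n
  y_{n+1}/y_n = 1 − 1/3z + 4/3z(1+1/2z) = 1 + z + 2/3z²
  Hence R(z) = 1 + z + 2/3z².

Solve |R(x)|<1 on ℝ⁻.
x=-1.63: |R|=1.1413
R=1: x+2/3x²=0 ⇒ x=−3/2=-1.5000; min R=1−1/(4·2/3)=0.6250>−1
Confirm numerically:
  x=-1.401: |R|=0.90753 <1
  x=-1.157: |R|=0.73543 <1
  x=-0.821: |R|=0.62836 <1
  x=-1.971: |R|=1.61889 >1
  x=-1.849: |R|=1.43020 >1
  x=-1.676: |R|=1.19665 >1
Interval (-1.5000, 0).

(-1.5000,0); λ=-4 ⇒ h* = (3/2)/4 = 0.3750.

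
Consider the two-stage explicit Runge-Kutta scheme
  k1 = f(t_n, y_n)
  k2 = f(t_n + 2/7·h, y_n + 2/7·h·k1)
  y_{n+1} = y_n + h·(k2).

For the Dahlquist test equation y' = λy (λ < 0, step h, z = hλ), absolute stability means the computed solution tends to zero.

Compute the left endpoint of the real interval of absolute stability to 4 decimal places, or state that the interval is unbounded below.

With y'=λy (z=hλ):
  k1=λy_n ⇒ h·k1=z·y_n;  k2=λ(1+2/7z)y_n ⇒ h·k2=z(1+2/7z)y_n
  y_{n+1}/y_n = 1 + z(1+2/7z) = 1 + z + 2/7z²
  ⇒ R(z) = 1 + z + 2/7z².

Need |R(x)|<1, x<0.
x=-1.62: |R|=0.1298
R=1: x+2/7x²=0 ⇒ x=−7/2=-3.5000; min R=1−1/(4·2/7)=0.1250>−1
Confirm numerically:
  x=-2.671: |R|=0.36735 <1
  x=-2.208: |R|=0.18493 <1
  x=-1.774: |R|=0.12516 <1
  x=-1.657: |R|=0.12747 <1
  x=-4.044: |R|=1.62855 >1
  x=-3.824: |R|=1.35399 >1
  x=-3.577: |R|=1.07869 >1
Stable set (-3.5000, 0).

z* = -3.5000.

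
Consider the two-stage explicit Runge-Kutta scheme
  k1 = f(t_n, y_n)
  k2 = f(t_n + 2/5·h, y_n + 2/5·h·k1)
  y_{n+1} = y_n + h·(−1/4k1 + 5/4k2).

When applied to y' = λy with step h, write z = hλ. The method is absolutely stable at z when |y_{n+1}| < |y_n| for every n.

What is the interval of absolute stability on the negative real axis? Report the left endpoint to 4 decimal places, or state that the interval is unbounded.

(-2.0000, 0).

On y'=λy, z=hλ:
  k1=λy_n ⇒ h·k1=z·y_n;  k2=λ(1+2/5z)y_n ⇒ h·k2=z(1+2/5z)y_n
  y_{n+1}/y_n = 1 − 1/4z + 5/4z(1+2/5z) = 1 + z + 1/2z²
  R(z) = 1 + z + 1/2z².

Solve |R(x)|<1 on ℝ⁻.
x=-1.05: |R|=0.5012
R=1: x+1/2x²=0 ⇒ x=−2=-2.0000; min R=1−1/(4·1/2)=0.5000>−1
Confirm numerically:
  x=-1.766: |R|=0.79338 <1
  x=-1.462: |R|=0.60672 <1
  x=-0.850: |R|=0.51125 <1
  x=-2.248: |R|=1.27875 >1
  x=-2.107: |R|=1.11272 >1
So |R|<1 on (-2.0000, 0).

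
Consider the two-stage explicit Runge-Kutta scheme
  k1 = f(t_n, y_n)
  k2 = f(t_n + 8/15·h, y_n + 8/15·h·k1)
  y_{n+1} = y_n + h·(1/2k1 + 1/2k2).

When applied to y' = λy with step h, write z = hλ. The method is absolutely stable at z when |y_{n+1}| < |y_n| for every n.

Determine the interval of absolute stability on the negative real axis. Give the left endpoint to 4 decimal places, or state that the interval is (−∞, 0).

Test eqn y'=λy, z=hλ:
  k1=λy_n ⇒ h·k1=z·y_n;  k2=λ(1+8/15z)y_n ⇒ h·k2=z(1+8/15z)y_n
  y_{n+1}/y_n = 1 + 1/2z + 1/2z(1+8/15z) = 1 + z + 4/15z²
  Hence R(z) = 1 + z + 4/15z².

Boundary: |R(x)|=1, x<0.
x=-1.08: |R|=0.2310
R=1: x+4/15x²=0 ⇒ x=−15/4=-3.7500; min R=1−1/(4·4/15)=0.0625>−1
Confirm numerically:
  x=-3.568: |R|=0.82683 <1
  x=-2.665: |R|=0.22893 <1
  x=-2.211: |R|=0.09261 <1
  x=-1.933: |R|=0.06340 <1
  x=-3.983: |R|=1.24748 >1
  x=-3.902: |R|=1.15816 >1
  x=-3.804: |R|=1.05478 >1
Stable set (-3.7500, 0).

(-3.7500, 0).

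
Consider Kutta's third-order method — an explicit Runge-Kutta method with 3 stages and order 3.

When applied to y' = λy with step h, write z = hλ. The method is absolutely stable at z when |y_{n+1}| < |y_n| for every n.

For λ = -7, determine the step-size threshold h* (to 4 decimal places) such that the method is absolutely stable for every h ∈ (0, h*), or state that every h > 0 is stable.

(-2.5127,0); λ=-7 ⇒ h* = 0.3590.

Test eqn y'=λy, z=hλ:
  order 3, 3-stage ⇒ R(z)=1+z+z^2/2+z^3/6
  (e.g. R(-0.97)=0.34834, |R|=0.34834)

Boundary: |R(x)|=1, x<0.
x=-0.97: |R|=0.3483
|R(-2.61)|=1.1672 |R(-2.26)|=0.6301 |R(-0.87)|=0.3987
Bisect:
  x_lo=-3.1109 |R|=2.2898  x_hi=-0.2916 |R|=0.7468
  mid=-1.70123 |R|=0.07475 →hi
  mid=-2.40607 |R|=0.83300 →hi
  mid=-2.75848 |R|=1.45219 →lo
  mid=-2.58228 |R|=1.11803 →lo
  mid=-2.49417 |R|=0.96972 →hi
  mid=-2.53822 |R|=1.04238 →lo
  mid=-2.51620 |R|=1.00568 →lo
  mid=-2.50518 |R|=0.98761 →hi
  ...
  [-2.51276,-2.51258] ⇒ x*=-2.5127
Stable set (-2.5127, 0).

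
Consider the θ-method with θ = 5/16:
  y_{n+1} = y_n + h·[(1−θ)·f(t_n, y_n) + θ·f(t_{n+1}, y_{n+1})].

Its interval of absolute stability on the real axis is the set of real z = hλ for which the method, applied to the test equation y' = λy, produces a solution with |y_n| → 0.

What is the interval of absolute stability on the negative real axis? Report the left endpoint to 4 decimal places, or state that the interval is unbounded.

Set f=λy, z=hλ:
  y_{n+1} = y_n + z·[11/16·y_n + 5/16·y_{n+1}] ⇒ (1 − 5/16z)y_{n+1} = (1 + 11/16z)y_n
  ⇒ R(z) = (1 + 11/16z)/(1 − 5/16z).

Boundary: |R(x)|=1, x<0.
x=-1.48: |R|=0.0120
R=−1: 1+11/16x = −1+5/16x ⇒ -3/8x=2 ⇒ x=2/(-3/8)=-5.3333
Confirm numerically:
  x=-4.287: |R|=0.83230 <1
  x=-3.332: |R|=0.63233 <1
  x=-3.082: |R|=0.56995 <1
  x=-2.463: |R|=0.39177 <1
  x=-5.648: |R|=1.04268 >1
  x=-5.475: |R|=1.01960 >1
  x=-5.418: |R|=1.01179 >1
So |R|<1 on (-5.3333, 0).

(-5.3333, 0).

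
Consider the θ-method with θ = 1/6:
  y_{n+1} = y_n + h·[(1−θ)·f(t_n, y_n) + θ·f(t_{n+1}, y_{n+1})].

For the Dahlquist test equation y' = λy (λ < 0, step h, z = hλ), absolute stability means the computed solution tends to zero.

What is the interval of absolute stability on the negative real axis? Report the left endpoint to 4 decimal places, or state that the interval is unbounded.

z∈(-3.0000,0).

Set f=λy, z=hλ:
  y_{n+1} = y_n + z·[5/6·y_n + 1/6·y_{n+1}] ⇒ (1 − 1/6z)y_{n+1} = (1 + 5/6z)y_n
  R(z) = (1 + 5/6z)/(1 − 1/6z).

Boundary: |R(x)|=1, x<0.
x=-1.4: |R|=0.1351
R=−1: 1+5/6x = −1+1/6x ⇒ -2/3x=2 ⇒ x=2/(-2/3)=-3.0000
Confirm numerically:
  x=-2.504: |R|=0.76670 <1
  x=-1.885: |R|=0.43437 <1
  x=-1.780: |R|=0.37275 <1
  x=-1.432: |R|=0.15608 <1
  x=-3.549: |R|=1.22997 >1
  x=-3.502: |R|=1.21132 >1
  x=-3.141: |R|=1.06170 >1
Interval (-3.0000, 0).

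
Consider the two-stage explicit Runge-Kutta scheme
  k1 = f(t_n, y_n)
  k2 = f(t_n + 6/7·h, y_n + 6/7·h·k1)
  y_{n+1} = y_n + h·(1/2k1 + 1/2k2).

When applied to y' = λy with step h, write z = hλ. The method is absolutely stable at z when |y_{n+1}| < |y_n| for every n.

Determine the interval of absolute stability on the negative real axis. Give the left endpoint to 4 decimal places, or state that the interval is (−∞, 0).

(-2.3333, 0).

Test eqn y'=λy, z=hλ:
  k1=λy_n ⇒ h·k1=z·y_n;  k2=λ(1+6/7z)y_n ⇒ h·k2=z(1+6/7z)y_n
  y_{n+1}/y_n = 1 + 1/2z + 1/2z(1+6/7z) = 1 + z + 3/7z²
  so R(z) = 1 + z + 3/7z².

Find x<0 with |R(x)|<1.
x=-0.51: |R|=0.6015
R=1: x+3/7x²=0 ⇒ x=−7/3=-2.3333; min R=1−1/(4·3/7)=0.4167>−1
Confirm numerically:
  x=-2.214: |R|=0.88677 <1
  x=-1.870: |R|=0.62867 <1
  x=-1.291: |R|=0.42329 <1
  x=-2.562: |R|=1.25108 >1
  x=-2.359: |R|=1.02595 >1
So |R|<1 on (-2.3333, 0).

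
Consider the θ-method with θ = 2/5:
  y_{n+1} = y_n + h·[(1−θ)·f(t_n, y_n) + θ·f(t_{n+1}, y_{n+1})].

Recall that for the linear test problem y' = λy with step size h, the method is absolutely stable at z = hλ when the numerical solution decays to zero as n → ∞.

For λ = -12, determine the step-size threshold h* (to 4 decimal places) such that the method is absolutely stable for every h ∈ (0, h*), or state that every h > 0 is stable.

With y'=λy (z=hλ):
  y_{n+1} = y_n + z·[3/5·y_n + 2/5·y_{n+1}] ⇒ (1 − 2/5z)y_{n+1} = (1 + 3/5z)y_n
  R(z) = (1 + 3/5z)/(1 − 2/5z).

Boundary: |R(x)|=1, x<0.
x=-0.49: |R|=0.5903
R=−1: 1+3/5x = −1+2/5x ⇒ -1/5x=2 ⇒ x=2/(-1/5)=-10.0000
Confirm numerically:
  x=-9.493: |R|=0.97886 <1
  x=-8.493: |R|=0.93146 <1
  x=-6.695: |R|=0.82028 <1
  x=-4.846: |R|=0.64920 <1
  x=-10.264: |R|=1.01034 >1
  x=-10.245: |R|=1.00961 >1
Stable set (-10.0000, 0).

(-10.0000,0); λ=-12 ⇒ h* = (10)/12 = 0.8333.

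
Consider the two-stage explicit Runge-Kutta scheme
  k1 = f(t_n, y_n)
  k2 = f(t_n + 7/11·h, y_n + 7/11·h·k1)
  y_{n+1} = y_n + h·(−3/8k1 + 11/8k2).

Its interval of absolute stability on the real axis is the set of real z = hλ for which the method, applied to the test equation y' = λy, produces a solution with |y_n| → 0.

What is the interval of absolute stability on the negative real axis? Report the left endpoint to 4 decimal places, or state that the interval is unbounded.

Test eqn y'=λy, z=hλ:
  k1=λy_n ⇒ h·k1=z·y_n;  k2=λ(1+7/11z)y_n ⇒ h·k2=z(1+7/11z)y_n
  y_{n+1}/y_n = 1 − 3/8z + 11/8z(1+7/11z) = 1 + z + 7/8z²
  so R(z) = 1 + z + 7/8z².

Boundary: |R(x)|=1, x<0.
x=-0.48: |R|=0.7216
R=1: x+7/8x²=0 ⇒ x=−8/7=-1.1429; min R=1−1/(4·7/8)=0.7143>−1
Confirm numerically:
  x=-0.965: |R|=0.84982 <1
  x=-0.645: |R|=0.71902 <1
  x=-0.642: |R|=0.71864 <1
  x=-0.487: |R|=0.72052 <1
  x=-1.567: |R|=1.58155 >1
  x=-1.535: |R|=1.52670 >1
  x=-1.279: |R|=1.15236 >1
So |R|<1 on (-1.1429, 0).

z∈(-1.1429,0).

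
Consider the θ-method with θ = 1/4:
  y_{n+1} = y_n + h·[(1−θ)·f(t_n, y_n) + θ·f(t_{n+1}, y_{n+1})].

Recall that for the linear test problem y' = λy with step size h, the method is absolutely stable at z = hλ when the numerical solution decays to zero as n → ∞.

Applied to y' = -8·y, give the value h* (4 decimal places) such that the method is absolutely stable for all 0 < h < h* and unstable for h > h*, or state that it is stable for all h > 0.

With y'=λy (z=hλ):
  y_{n+1} = y_n + z·[3/4·y_n + 1/4·y_{n+1}] ⇒ (1 − 1/4z)y_{n+1} = (1 + 3/4z)y_n
  so R(z) = (1 + 3/4z)/(1 − 1/4z).

Need |R(x)|<1, x<0.
x=-1.04: |R|=0.1746
R=−1: 1+3/4x = −1+1/4x ⇒ -1/2x=2 ⇒ x=2/(-1/2)=-4.0000
Confirm numerically:
  x=-3.951: |R|=0.98767 <1
  x=-2.741: |R|=0.62646 <1
  x=-1.654: |R|=0.17015 <1
  x=-4.563: |R|=1.13150 >1
  x=-4.506: |R|=1.11897 >1
  x=-4.174: |R|=1.04257 >1
Stable set (-4.0000, 0).

(-4.0000,0); λ=-8 ⇒ h* = (4)/8 = 0.5000.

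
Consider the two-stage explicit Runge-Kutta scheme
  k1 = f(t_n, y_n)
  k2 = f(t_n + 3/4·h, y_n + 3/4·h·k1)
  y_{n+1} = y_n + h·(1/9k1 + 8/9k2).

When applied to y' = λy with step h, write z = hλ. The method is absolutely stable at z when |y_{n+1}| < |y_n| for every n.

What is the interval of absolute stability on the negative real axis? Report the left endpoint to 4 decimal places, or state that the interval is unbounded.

Test eqn y'=λy, z=hλ:
  k1=λy_n ⇒ h·k1=z·y_n;  k2=λ(1+3/4z)y_n ⇒ h·k2=z(1+3/4z)y_n
  y_{n+1}/y_n = 1 + 1/9z + 8/9z(1+3/4z) = 1 + z + 2/3z²
  ⇒ R(z) = 1 + z + 2/3z².

Need |R(x)|<1, x<0.
x=-1.56: |R|=1.0624
R=1: x+2/3x²=0 ⇒ x=−3/2=-1.5000; min R=1−1/(4·2/3)=0.6250>−1
Confirm numerically:
  x=-1.447: |R|=0.94887 <1
  x=-1.201: |R|=0.76060 <1
  x=-0.823: |R|=0.62855 <1
  x=-1.924: |R|=1.54385 >1
  x=-1.666: |R|=1.18437 >1
  x=-1.644: |R|=1.15782 >1
Interval (-1.5000, 0).

z∈(-1.5000,0).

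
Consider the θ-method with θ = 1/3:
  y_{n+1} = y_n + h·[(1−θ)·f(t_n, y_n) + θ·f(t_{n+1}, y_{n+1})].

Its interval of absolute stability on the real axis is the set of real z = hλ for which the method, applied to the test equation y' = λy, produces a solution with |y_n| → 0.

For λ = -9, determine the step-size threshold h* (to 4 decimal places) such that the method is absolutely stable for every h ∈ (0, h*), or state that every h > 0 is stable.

(-6.0000,0); λ=-9 ⇒ h* = (6)/9 = 0.6667.

On y'=λy, z=hλ:
  y_{n+1} = y_n + z·[2/3·y_n + 1/3·y_{n+1}] ⇒ (1 − 1/3z)y_{n+1} = (1 + 2/3z)y_n
  R(z) = (1 + 2/3z)/(1 − 1/3z).

Need |R(x)|<1, x<0.
x=-0.95: |R|=0.2785
R=−1: 1+2/3x = −1+1/3x ⇒ -1/3x=2 ⇒ x=2/(-1/3)=-6.0000
Confirm numerically:
  x=-5.356: |R|=0.92293 <1
  x=-4.830: |R|=0.85057 <1
  x=-2.781: |R|=0.44318 <1
  x=-6.212: |R|=1.02301 >1
  x=-6.134: |R|=1.01467 >1
Stable set (-6.0000, 0).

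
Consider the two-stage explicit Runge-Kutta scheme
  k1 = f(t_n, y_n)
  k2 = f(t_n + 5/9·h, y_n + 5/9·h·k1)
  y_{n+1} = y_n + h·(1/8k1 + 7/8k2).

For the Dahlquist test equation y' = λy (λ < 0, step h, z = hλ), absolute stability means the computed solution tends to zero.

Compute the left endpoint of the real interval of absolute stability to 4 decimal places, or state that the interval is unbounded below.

Set f=λy, z=hλ:
  k1=λy_n ⇒ h·k1=z·y_n;  k2=λ(1+5/9z)y_n ⇒ h·k2=z(1+5/9z)y_n
  y_{n+1}/y_n = 1 + 1/8z + 7/8z(1+5/9z) = 1 + z + 35/72z²
  ⇒ R(z) = 1 + z + 35/72z².

Boundary: |R(x)|=1, x<0.
x=-0.48: |R|=0.6320
R=1: x+35/72x²=0 ⇒ x=−72/35=-2.0571; min R=1−1/(4·35/72)=0.4857>−1
Confirm numerically:
  x=-1.803: |R|=0.77725 <1
  x=-0.939: |R|=0.48961 <1
  x=-0.917: |R|=0.49177 <1
  x=-2.474: |R|=1.50133 >1
  x=-2.385: |R|=1.38011 >1
Interval (-2.0571, 0).

z* = -2.0571.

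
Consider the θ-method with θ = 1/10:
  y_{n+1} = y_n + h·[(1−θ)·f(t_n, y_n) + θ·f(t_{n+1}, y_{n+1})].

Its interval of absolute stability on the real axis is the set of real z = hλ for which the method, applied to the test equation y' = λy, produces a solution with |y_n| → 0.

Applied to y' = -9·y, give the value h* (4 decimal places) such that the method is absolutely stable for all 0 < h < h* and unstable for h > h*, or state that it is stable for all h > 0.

(-2.5000,0); λ=-9 ⇒ h* = (5/2)/9 = 0.2778.

On y'=λy, z=hλ:
  y_{n+1} = y_n + z·[9/10·y_n + 1/10·y_{n+1}] ⇒ (1 − 1/10z)y_{n+1} = (1 + 9/10z)y_n
  ⇒ R(z) = (1 + 9/10z)/(1 − 1/10z).

Need |R(x)|<1, x<0.
x=-0.86: |R|=0.2081
R=−1: 1+9/10x = −1+1/10x ⇒ -4/5x=2 ⇒ x=2/(-4/5)=-2.5000
Confirm numerically:
  x=-2.196: |R|=0.80059 <1
  x=-2.007: |R|=0.67152 <1
  x=-1.803: |R|=0.52758 <1
  x=-1.530: |R|=0.32697 <1
  x=-2.883: |R|=1.23783 >1
  x=-2.765: |R|=1.16608 >1
  x=-2.665: |R|=1.10422 >1
Interval (-2.5000, 0).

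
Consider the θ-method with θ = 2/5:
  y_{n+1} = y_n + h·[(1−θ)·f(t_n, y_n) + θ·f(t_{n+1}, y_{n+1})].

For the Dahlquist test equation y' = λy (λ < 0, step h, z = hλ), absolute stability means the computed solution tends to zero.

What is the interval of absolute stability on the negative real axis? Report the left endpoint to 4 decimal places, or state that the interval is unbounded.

(-10.0000, 0).

Set f=λy, z=hλ:
  y_{n+1} = y_n + z·[3/5·y_n + 2/5·y_{n+1}] ⇒ (1 − 2/5z)y_{n+1} = (1 + 3/5z)y_n
  ⇒ R(z) = (1 + 3/5z)/(1 − 2/5z).

Boundary: |R(x)|=1, x<0.
x=-0.51: |R|=0.5764
R=−1: 1+3/5x = −1+2/5x ⇒ -1/5x=2 ⇒ x=2/(-1/5)=-10.0000
Confirm numerically:
  x=-9.960: |R|=0.99839 <1
  x=-8.165: |R|=0.91397 <1
  x=-8.017: |R|=0.90572 <1
  x=-6.959: |R|=0.83925 <1
  x=-10.493: |R|=1.01897 >1
  x=-10.189: |R|=1.00745 >1
Interval (-10.0000, 0).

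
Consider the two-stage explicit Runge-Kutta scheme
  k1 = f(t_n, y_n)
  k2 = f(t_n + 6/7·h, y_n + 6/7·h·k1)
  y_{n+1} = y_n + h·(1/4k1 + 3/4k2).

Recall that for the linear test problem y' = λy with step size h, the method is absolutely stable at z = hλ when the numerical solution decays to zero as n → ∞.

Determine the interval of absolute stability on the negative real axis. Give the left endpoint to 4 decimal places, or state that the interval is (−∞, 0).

(-1.5556, 0).

On y'=λy, z=hλ:
  k1=λy_n ⇒ h·k1=z·y_n;  k2=λ(1+6/7z)y_n ⇒ h·k2=z(1+6/7z)y_n
  y_{n+1}/y_n = 1 + 1/4z + 3/4z(1+6/7z) = 1 + z + 9/14z²
  Hence R(z) = 1 + z + 9/14z².

Solve |R(x)|<1 on ℝ⁻.
x=-1.53: |R|=0.9749
R=1: x+9/14x²=0 ⇒ x=−14/9=-1.5556; min R=1−1/(4·9/14)=0.6111>−1
Confirm numerically:
  x=-1.218: |R|=0.73569 <1
  x=-0.962: |R|=0.63293 <1
  x=-0.773: |R|=0.61113 <1
  x=-2.023: |R|=1.60791 >1
  x=-1.850: |R|=1.35018 >1
  x=-1.730: |R|=1.19401 >1
So |R|<1 on (-1.5556, 0).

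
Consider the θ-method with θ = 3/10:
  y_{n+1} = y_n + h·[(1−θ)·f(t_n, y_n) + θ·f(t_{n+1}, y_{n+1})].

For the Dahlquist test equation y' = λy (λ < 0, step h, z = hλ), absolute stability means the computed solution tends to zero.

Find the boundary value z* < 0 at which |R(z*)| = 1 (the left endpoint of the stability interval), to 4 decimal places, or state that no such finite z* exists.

On y'=λy, z=hλ:
  y_{n+1} = y_n + z·[7/10·y_n + 3/10·y_{n+1}] ⇒ (1 − 3/10z)y_{n+1} = (1 + 7/10z)y_n
  ⇒ R(z) = (1 + 7/10z)/(1 − 3/10z).

Find x<0 with |R(x)|<1.
x=-1.74: |R|=0.1432
R=−1: 1+7/10x = −1+3/10x ⇒ -2/5x=2 ⇒ x=2/(-2/5)=-5.0000
Confirm numerically:
  x=-4.647: |R|=0.94102 <1
  x=-3.951: |R|=0.80799 <1
  x=-3.416: |R|=0.68708 <1
  x=-2.318: |R|=0.36723 <1
  x=-5.357: |R|=1.05477 >1
  x=-5.158: |R|=1.02481 >1
  x=-5.157: |R|=1.02466 >1
Interval (-5.0000, 0).

z* = -5.0000.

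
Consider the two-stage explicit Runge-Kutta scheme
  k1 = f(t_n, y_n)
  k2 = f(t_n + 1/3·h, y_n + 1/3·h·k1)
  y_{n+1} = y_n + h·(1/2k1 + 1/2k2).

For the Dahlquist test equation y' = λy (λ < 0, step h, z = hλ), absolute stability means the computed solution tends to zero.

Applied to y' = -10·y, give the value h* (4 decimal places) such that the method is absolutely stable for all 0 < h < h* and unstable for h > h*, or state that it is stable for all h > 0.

(-6.0000,0); λ=-10 ⇒ h* = (6)/10 = 0.6000.

Set f=λy, z=hλ:
  k1=λy_n ⇒ h·k1=z·y_n;  k2=λ(1+1/3z)y_n ⇒ h·k2=z(1+1/3z)y_n
  y_{n+1}/y_n = 1 + 1/2z + 1/2z(1+1/3z) = 1 + z + 1/6z²
  R(z) = 1 + z + 1/6z².

Find x<0 with |R(x)|<1.
x=-0.72: |R|=0.3664
R=1: x+1/6x²=0 ⇒ x=−6=-6.0000; min R=1−1/(4·1/6)=-0.5000>−1
Confirm numerically:
  x=-5.553: |R|=0.58630 <1
  x=-3.922: |R|=0.35832 <1
  x=-2.885: |R|=0.49780 <1
  x=-2.852: |R|=0.49635 <1
  x=-6.536: |R|=1.58388 >1
  x=-6.157: |R|=1.16111 >1
So |R|<1 on (-6.0000, 0).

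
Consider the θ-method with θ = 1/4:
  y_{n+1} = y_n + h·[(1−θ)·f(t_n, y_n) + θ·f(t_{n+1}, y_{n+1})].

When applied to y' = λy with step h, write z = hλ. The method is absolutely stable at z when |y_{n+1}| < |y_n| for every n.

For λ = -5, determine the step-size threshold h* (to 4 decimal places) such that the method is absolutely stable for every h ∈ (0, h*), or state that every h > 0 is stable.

(-4.0000,0); λ=-5 ⇒ h* = (4)/5 = 0.8000.

On y'=λy, z=hλ:
  y_{n+1} = y_n + z·[3/4·y_n + 1/4·y_{n+1}] ⇒ (1 − 1/4z)y_{n+1} = (1 + 3/4z)y_n
  Hence R(z) = (1 + 3/4z)/(1 − 1/4z).

Find x<0 with |R(x)|<1.
x=-0.86: |R|=0.2922
R=−1: 1+3/4x = −1+1/4x ⇒ -1/2x=2 ⇒ x=2/(-1/2)=-4.0000
Confirm numerically:
  x=-3.224: |R|=0.78516 <1
  x=-2.787: |R|=0.64255 <1
  x=-2.207: |R|=0.42227 <1
  x=-1.882: |R|=0.27984 <1
  x=-4.442: |R|=1.10471 >1
  x=-4.090: |R|=1.02225 >1
So |R|<1 on (-4.0000, 0).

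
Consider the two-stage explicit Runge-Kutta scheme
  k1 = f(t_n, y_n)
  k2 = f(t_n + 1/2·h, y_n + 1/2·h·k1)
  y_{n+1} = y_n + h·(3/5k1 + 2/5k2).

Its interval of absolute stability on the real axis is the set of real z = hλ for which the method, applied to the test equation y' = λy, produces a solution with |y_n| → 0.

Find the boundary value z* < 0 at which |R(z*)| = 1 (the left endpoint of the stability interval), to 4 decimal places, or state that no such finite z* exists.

z* = -5.0000.

Set f=λy, z=hλ:
  k1=λy_n ⇒ h·k1=z·y_n;  k2=λ(1+1/2z)y_n ⇒ h·k2=z(1+1/2z)y_n
  y_{n+1}/y_n = 1 + 3/5z + 2/5z(1+1/2z) = 1 + z + 1/5z²
  so R(z) = 1 + z + 1/5z².

Find x<0 with |R(x)|<1.
x=-1.74: |R|=0.1345
R=1: x+1/5x²=0 ⇒ x=−5=-5.0000; min R=1−1/(4·1/5)=-0.2500>−1
Confirm numerically:
  x=-4.786: |R|=0.79516 <1
  x=-3.617: |R|=0.00046 <1
  x=-2.603: |R|=0.24788 <1
  x=-5.582: |R|=1.64974 >1
  x=-5.180: |R|=1.18648 >1
Stable set (-5.0000, 0).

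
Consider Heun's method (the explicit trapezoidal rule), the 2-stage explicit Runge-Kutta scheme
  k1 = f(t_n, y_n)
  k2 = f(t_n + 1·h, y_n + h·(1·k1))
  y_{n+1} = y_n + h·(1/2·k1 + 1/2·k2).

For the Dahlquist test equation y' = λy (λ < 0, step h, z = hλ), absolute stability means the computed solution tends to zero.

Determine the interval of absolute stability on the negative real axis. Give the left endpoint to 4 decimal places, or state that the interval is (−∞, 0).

(-2.0000, 0).

With y'=λy (z=hλ):
  order 2, 2-stage ⇒ R(z)=1+z+z^2/2
  (e.g. R(-1.62)=0.69220, |R|=0.69220)

Boundary: |R(x)|=1, x<0.
x=-1.62: |R|=0.6922
|R(-2.22)|=1.2442 |R(-2.06)|=1.0618 |R(-1.76)|=0.7888
Bisect:
  x_lo=-2.6583 |R|=1.8750  x_hi=-0.3563 |R|=0.7071
  mid=-1.50733 |R|=0.62869 →hi
  mid=-2.08283 |R|=1.08626 →lo
  mid=-1.79508 |R|=0.81608 →hi
  mid=-1.93895 |R|=0.94082 →hi
  mid=-2.01089 |R|=1.01095 →lo
  mid=-1.97492 |R|=0.97524 →hi
  mid=-1.99291 |R|=0.99293 →hi
  ...
  [-2.00007,-1.99993] ⇒ x*=-2.0000
So |R|<1 on (-2.0000, 0).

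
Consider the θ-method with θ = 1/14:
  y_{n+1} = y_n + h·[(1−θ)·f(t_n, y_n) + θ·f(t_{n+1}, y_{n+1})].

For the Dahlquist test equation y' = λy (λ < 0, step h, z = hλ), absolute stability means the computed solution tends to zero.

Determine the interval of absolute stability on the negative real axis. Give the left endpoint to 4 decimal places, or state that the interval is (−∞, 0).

(-2.3333, 0).

With y'=λy (z=hλ):
  y_{n+1} = y_n + z·[13/14·y_n + 1/14·y_{n+1}] ⇒ (1 − 1/14z)y_{n+1} = (1 + 13/14z)y_n
  R(z) = (1 + 13/14z)/(1 − 1/14z).

Solve |R(x)|<1 on ℝ⁻.
x=-0.53: |R|=0.4893
R=−1: 1+13/14x = −1+1/14x ⇒ -6/7x=2 ⇒ x=2/(-6/7)=-2.3333
Confirm numerically:
  x=-2.270: |R|=0.95329 <1
  x=-2.201: |R|=0.90198 <1
  x=-1.584: |R|=0.42300 <1
  x=-1.274: |R|=0.16774 <1
  x=-2.746: |R|=1.29571 >1
  x=-2.731: |R|=1.28522 >1
  x=-2.579: |R|=1.17782 >1
Stable set (-2.3333, 0).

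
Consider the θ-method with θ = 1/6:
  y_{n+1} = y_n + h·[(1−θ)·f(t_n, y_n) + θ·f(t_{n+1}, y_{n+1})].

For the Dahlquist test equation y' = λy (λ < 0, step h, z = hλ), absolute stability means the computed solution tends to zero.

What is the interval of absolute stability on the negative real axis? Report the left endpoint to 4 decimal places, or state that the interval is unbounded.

z∈(-3.0000,0).

Set f=λy, z=hλ:
  y_{n+1} = y_n + z·[5/6·y_n + 1/6·y_{n+1}] ⇒ (1 − 1/6z)y_{n+1} = (1 + 5/6z)y_n
  so R(z) = (1 + 5/6z)/(1 − 1/6z).

Boundary: |R(x)|=1, x<0.
x=-1.43: |R|=0.1548
R=−1: 1+5/6x = −1+1/6x ⇒ -2/3x=2 ⇒ x=2/(-2/3)=-3.0000
Confirm numerically:
  x=-2.957: |R|=0.98080 <1
  x=-2.678: |R|=0.85158 <1
  x=-2.248: |R|=0.63531 <1
  x=-1.852: |R|=0.41518 <1
  x=-3.476: |R|=1.20093 >1
  x=-3.159: |R|=1.06944 >1
  x=-3.043: |R|=1.01902 >1
Interval (-3.0000, 0).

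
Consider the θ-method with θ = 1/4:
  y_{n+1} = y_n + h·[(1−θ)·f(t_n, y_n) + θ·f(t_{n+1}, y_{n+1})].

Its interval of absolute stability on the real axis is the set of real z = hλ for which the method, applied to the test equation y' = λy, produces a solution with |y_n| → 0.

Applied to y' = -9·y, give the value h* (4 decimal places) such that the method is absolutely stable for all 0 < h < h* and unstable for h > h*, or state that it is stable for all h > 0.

Set f=λy, z=hλ:
  y_{n+1} = y_n + z·[3/4·y_n + 1/4·y_{n+1}] ⇒ (1 − 1/4z)y_{n+1} = (1 + 3/4z)y_n
  so R(z) = (1 + 3/4z)/(1 − 1/4z).

Solve |R(x)|<1 on ℝ⁻.
x=-1.3: |R|=0.0189
R=−1: 1+3/4x = −1+1/4x ⇒ -1/2x=2 ⇒ x=2/(-1/2)=-4.0000
Confirm numerically:
  x=-3.338: |R|=0.81957 <1
  x=-2.139: |R|=0.39371 <1
  x=-1.886: |R|=0.28169 <1
  x=-4.311: |R|=1.07484 >1
  x=-4.180: |R|=1.04401 >1
  x=-4.087: |R|=1.02152 >1
So |R|<1 on (-4.0000, 0).

(-4.0000,0); λ=-9 ⇒ h* = (4)/9 = 0.4444.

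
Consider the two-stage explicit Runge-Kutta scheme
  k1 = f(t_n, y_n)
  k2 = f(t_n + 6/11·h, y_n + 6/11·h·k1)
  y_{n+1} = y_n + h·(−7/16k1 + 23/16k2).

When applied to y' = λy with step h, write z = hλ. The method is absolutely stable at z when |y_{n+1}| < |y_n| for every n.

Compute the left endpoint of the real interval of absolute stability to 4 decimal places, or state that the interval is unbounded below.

z* = -1.2754.

Test eqn y'=λy, z=hλ:
  k1=λy_n ⇒ h·k1=z·y_n;  k2=λ(1+6/11z)y_n ⇒ h·k2=z(1+6/11z)y_n
  y_{n+1}/y_n = 1 − 7/16z + 23/16z(1+6/11z) = 1 + z + 69/88z²
  Hence R(z) = 1 + z + 69/88z².

Boundary: |R(x)|=1, x<0.
x=-1.05: |R|=0.8145
R=1: x+69/88x²=0 ⇒ x=−88/69=-1.2754; min R=1−1/(4·69/88)=0.6812>−1
Confirm numerically:
  x=-1.049: |R|=0.81381 <1
  x=-1.027: |R|=0.80000 <1
  x=-0.963: |R|=0.76414 <1
  x=-0.728: |R|=0.68756 <1
  x=-1.657: |R|=1.49584 >1
  x=-1.323: |R|=1.04942 >1
  x=-1.311: |R|=1.03663 >1
Stable set (-1.2754, 0).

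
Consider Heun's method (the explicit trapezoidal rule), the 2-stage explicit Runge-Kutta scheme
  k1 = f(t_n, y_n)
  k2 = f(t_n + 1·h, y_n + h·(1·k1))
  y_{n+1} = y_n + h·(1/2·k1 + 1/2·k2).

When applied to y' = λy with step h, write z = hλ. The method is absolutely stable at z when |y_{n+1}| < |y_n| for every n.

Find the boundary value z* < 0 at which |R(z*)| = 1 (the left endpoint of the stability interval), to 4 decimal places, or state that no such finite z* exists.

Test eqn y'=λy, z=hλ:
  order 2, 2-stage ⇒ R(z)=1+z+z^2/2
  (e.g. R(-1.07)=0.50245, |R|=0.50245)

Solve |R(x)|<1 on ℝ⁻.
x=-1.07: |R|=0.5025
|R(-2.38)|=1.4522 |R(-2.24)|=1.2688 |R(-1.45)|=0.6013
Bisect:
  x_lo=-2.7145 |R|=1.9698  x_hi=-0.3970 |R|=0.6818
  mid=-1.55574 |R|=0.65442 →hi
  mid=-2.13513 |R|=1.14426 →lo
  mid=-1.84543 |R|=0.85738 →hi
  mid=-1.99028 |R|=0.99033 →hi
  mid=-2.06271 |R|=1.06467 →lo
  mid=-2.02649 |R|=1.02684 →lo
  mid=-2.00839 |R|=1.00842 →lo
  mid=-1.99934 |R|=0.99934 →hi
  mid=-2.00386 |R|=1.00387 →lo
  ...
  [-2.00004,-1.99990] ⇒ x*=-2.0000
Interval (-2.0000, 0).

left endpoint -2.0000.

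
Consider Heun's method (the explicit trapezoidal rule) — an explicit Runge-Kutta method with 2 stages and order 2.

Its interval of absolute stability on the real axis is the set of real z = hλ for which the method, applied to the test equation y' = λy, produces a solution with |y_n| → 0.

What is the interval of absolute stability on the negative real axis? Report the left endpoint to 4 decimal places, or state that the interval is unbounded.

z∈(-2.0000,0).

Test eqn y'=λy, z=hλ:
  order 2, 2-stage ⇒ R(z)=1+z+z^2/2
  (e.g. R(-1.48)=0.61520, |R|=0.61520)

Need |R(x)|<1, x<0.
x=-1.48: |R|=0.6152
|R(-1.98)|=0.9802 |R(-1.1)|=0.5050 |R(-0.86)|=0.5098
Bisect:
  x_lo=-2.4532 |R|=1.5558  x_hi=-0.0585 |R|=0.9432
  mid=-1.25584 |R|=0.53273 →hi
  mid=-1.85450 |R|=0.86509 →hi
  mid=-2.15383 |R|=1.16567 →lo
  mid=-2.00417 |R|=1.00418 →lo
  mid=-1.92934 |R|=0.93183 →hi
  mid=-1.96675 |R|=0.96731 →hi
  mid=-1.98546 |R|=0.98557 →hi
  mid=-1.99482 |R|=0.99483 →hi
  mid=-1.99949 |R|=0.99949 →hi
  ...
  [-2.00008,-1.99993] ⇒ x*=-2.0000
Stable set (-2.0000, 0).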